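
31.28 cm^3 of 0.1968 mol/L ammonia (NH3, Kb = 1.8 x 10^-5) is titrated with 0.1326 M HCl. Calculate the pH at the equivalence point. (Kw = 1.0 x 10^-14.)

n(NH3) = 0.1968 x 0.03128 = 0.006156 mol; V(HCl) at equivalence = 0.006156/0.1326 = 0.04642 L.
At equivalence the base is fully converted to NH4+; total volume = 0.07770 L, so [NH4+] = 0.006156/0.07770 = 0.07922 M.
Ka(NH4+) = Kw/Kb = 1.0e-14 / 1.8 x 10^-5 = 5.56e-10.
[H^+] = sqrt(Ka x [NH4+]) = sqrt(5.56e-10 x 0.07922) = 6.63e-6 M.
pH = -log(6.63e-6) = 5.18.

5.18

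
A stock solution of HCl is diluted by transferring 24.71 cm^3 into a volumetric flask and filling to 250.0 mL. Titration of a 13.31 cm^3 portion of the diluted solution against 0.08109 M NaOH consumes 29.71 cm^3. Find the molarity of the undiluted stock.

n(NaOH) = 0.08109 x 0.02971 = 0.002409 mol.
n(HCl) in the aliquot = 0.002409 mol.
[diluted HCl] = 0.002409 / 0.01331 = 0.1810 M.
Dilution factor = 250.0/24.71 = 10.12, so [stock] = 0.1810 x 10.12 = 1.83 M.

1.83 M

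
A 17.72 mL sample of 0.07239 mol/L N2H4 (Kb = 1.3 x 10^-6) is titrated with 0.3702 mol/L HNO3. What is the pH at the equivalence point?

n(N2H4) = 0.07239 x 0.01772 = 0.001283 mol; V(HNO3) at equivalence = 0.001283/0.3702 = 0.003465 L.
At equivalence the base is fully converted to N2H5+; total volume = 0.02119 L, so [N2H5+] = 0.001283/0.02119 = 0.06055 M.
Ka(N2H5+) = Kw/Kb = 1.0e-14 / 1.3 x 10^-6 = 7.69e-9.
[H^+] = sqrt(Ka x [N2H5+]) = sqrt(7.69e-9 x 0.06055) = 2.16e-5 M.
pH = -log(2.16e-5) = 4.67.

4.67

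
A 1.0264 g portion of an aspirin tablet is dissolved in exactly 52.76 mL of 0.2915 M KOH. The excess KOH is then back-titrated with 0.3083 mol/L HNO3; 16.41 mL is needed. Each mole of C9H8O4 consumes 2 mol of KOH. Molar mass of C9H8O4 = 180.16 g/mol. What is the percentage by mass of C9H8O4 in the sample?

Total n(KOH) added = 0.2915 x 0.05276 = 0.01538 mol.
n(HNO3) used = 0.3083 x 0.01641 = 0.005059 mol, which equals the excess n(KOH).
So n(KOH) consumed by the sample = 0.01538 - 0.005059 = 0.01032 mol.
n(C9H8O4) = 0.01032 / 2 = 0.005160 mol.
mass C9H8O4 = 0.005160 x 180.16 = 0.9297 g, so %C9H8O4 = 0.9297/1.0264 x 100 = 90.6%.

90.6%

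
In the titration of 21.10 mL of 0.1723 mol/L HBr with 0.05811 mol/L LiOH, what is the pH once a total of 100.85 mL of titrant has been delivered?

12.26

n(acid) = 0.1723 x 0.02110 = 0.003636 mol; n(LiOH) added = 0.05811 x 0.1008 = 0.005860 mol.
Base is in excess by 0.005860 - 0.003636 = 0.002225 mol in a total volume of 0.1219 L.
[OH^-] = 0.002225/0.1219 = 0.01824 M, so pOH = 1.74 and pH = 14.00 - 1.74 = 12.26.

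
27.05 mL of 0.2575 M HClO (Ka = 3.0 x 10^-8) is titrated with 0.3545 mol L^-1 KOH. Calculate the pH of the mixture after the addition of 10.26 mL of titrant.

Initial n(HClO) = 0.2575 x 0.02705 = 0.006965 mol.
n(KOH) added = 0.3545 x 0.01026 = 0.003637 mol, converting that many moles of HClO to ClO-.
Remaining n(HClO) = 0.003328 mol; n(ClO-) = 0.003637 mol.
By Henderson-Hasselbalch, pH = pKa + log([A^-]/[HA]) = 7.52 + log(0.003637/0.003328) = 7.52 + (+0.04) = 7.56.

7.56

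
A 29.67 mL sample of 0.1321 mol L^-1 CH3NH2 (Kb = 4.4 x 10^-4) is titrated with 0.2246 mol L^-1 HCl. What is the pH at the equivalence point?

5.86

n(CH3NH2) = 0.1321 x 0.02967 = 0.003919 mol; V(HCl) at equivalence = 0.003919/0.2246 = 0.01745 L.
At equivalence the base is fully converted to CH3NH3+; total volume = 0.04712 L, so [CH3NH3+] = 0.003919/0.04712 = 0.08318 M.
Ka(CH3NH3+) = Kw/Kb = 1.0e-14 / 4.4 x 10^-4 = 2.27e-11.
[H^+] = sqrt(Ka x [CH3NH3+]) = sqrt(2.27e-11 x 0.08318) = 1.37e-6 M.
pH = -log(1.37e-6) = 5.86.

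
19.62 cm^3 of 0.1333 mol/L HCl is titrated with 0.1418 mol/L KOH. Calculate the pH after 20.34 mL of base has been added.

n(acid) = 0.1333 x 0.01962 = 0.002615 mol; n(KOH) added = 0.1418 x 0.02034 = 0.002884 mol.
Base is in excess by 0.002884 - 0.002615 = 0.0002689 mol in a total volume of 0.03996 L.
[OH^-] = 0.0002689/0.03996 = 0.006728 M, so pOH = 2.17 and pH = 14.00 - 2.17 = 11.83.

11.83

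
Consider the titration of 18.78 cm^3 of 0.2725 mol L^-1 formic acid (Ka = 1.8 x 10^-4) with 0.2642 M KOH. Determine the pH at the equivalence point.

8.44

n(HCOOH) = 0.2725 x 0.01878 = 0.005118 mol; V(KOH) at equivalence = 0.005118/0.2642 = 0.01937 L.
At equivalence all the acid is converted to HCOO-; total volume = 0.01878 + 0.01937 = 0.03815 L, so [HCOO-] = 0.005118/0.03815 = 0.1341 M.
Kb = Kw/Ka = 1.0e-14 / 1.8 x 10^-4 = 5.56e-11.
[OH^-] = sqrt(Kb x [HCOO-]) = sqrt(5.56e-11 x 0.1341) = 2.73e-6 M.
pOH = 5.56, so pH = 14.00 - 5.56 = 8.44.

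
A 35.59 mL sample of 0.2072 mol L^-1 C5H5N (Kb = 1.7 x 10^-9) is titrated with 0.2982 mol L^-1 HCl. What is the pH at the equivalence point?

3.07

n(C5H5N) = 0.2072 x 0.03559 = 0.007374 mol; V(HCl) at equivalence = 0.007374/0.2982 = 0.02473 L.
At equivalence the base is fully converted to C5H5NH+; total volume = 0.06032 L, so [C5H5NH+] = 0.007374/0.06032 = 0.1223 M.
Ka(C5H5NH+) = Kw/Kb = 1.0e-14 / 1.7 x 10^-9 = 5.88e-6.
[H^+] = sqrt(Ka x [C5H5NH+]) = sqrt(5.88e-6 x 0.1223) = 0.000848 M.
pH = -log(0.000848) = 3.07.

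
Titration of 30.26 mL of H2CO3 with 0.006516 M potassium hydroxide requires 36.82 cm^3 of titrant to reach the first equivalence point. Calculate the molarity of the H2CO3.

n(KOH) = 0.006516 x 0.03682 = 0.0002399 mol.
At the first equivalence point, 1 mol OH^- react per mol H2CO3, so n(H2CO3) = 0.0002399 / 1 = 0.0002399 mol.
[H2CO3] = 0.0002399 / 0.03026 L = 0.00793 M.

0.00793 M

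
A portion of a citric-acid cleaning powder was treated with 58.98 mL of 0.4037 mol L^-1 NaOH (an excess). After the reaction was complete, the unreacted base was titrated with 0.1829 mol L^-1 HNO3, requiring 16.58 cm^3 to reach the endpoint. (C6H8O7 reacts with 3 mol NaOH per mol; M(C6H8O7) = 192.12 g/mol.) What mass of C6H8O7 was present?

Total n(NaOH) added = 0.4037 x 0.05898 = 0.02381 mol.
n(HNO3) used = 0.1829 x 0.01658 = 0.003032 mol, which equals the excess n(NaOH).
So n(NaOH) consumed by the sample = 0.02381 - 0.003032 = 0.02078 mol.
n(C6H8O7) = 0.02078 / 3 = 0.006926 mol.
mass = 0.006926 mol x 192.12 g/mol = 1.33 g.

1.33 g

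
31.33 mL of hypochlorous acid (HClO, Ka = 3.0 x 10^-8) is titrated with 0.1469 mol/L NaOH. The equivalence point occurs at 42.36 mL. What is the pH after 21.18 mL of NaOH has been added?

21.18 mL is exactly half the equivalence volume (42.36/2), i.e. the half-equivalence point.
There, n(HA) = n(A^-), so pH = pKa = -log(3.0 x 10^-8) = 7.52.

7.52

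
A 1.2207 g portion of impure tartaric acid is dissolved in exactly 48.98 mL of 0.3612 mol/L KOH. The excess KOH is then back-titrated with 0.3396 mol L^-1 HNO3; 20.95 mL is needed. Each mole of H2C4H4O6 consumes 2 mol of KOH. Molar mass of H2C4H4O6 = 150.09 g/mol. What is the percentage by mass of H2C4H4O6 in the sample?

Total n(KOH) added = 0.3612 x 0.04898 = 0.01769 mol.
n(HNO3) used = 0.3396 x 0.02095 = 0.007115 mol, which equals the excess n(KOH).
So n(KOH) consumed by the sample = 0.01769 - 0.007115 = 0.01058 mol.
n(H2C4H4O6) = 0.01058 / 2 = 0.005288 mol.
mass H2C4H4O6 = 0.005288 x 150.09 = 0.7937 g, so %H2C4H4O6 = 0.7937/1.2207 x 100 = 65.0%.

65.0%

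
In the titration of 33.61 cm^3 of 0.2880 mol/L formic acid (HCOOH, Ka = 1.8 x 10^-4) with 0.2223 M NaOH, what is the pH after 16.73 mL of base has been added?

3.54

Initial n(HCOOH) = 0.2880 x 0.03361 = 0.009680 mol.
n(NaOH) added = 0.2223 x 0.01673 = 0.003719 mol, converting that many moles of HCOOH to HCOO-.
Remaining n(HCOOH) = 0.005961 mol; n(HCOO-) = 0.003719 mol.
By Henderson-Hasselbalch, pH = pKa + log([A^-]/[HA]) = 3.74 + log(0.003719/0.005961) = 3.74 + (-0.20) = 3.54.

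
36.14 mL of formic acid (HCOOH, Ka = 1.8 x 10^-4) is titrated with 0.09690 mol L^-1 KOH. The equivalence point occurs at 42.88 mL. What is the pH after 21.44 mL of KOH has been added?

21.44 mL is exactly half the equivalence volume (42.88/2), i.e. the half-equivalence point.
There, n(HA) = n(A^-), so pH = pKa = -log(1.8 x 10^-4) = 3.74.

3.74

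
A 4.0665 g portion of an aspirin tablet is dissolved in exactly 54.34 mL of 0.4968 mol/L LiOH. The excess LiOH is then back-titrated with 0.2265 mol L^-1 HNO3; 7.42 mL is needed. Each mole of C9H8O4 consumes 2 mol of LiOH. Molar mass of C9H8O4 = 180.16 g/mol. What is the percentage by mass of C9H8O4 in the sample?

Total n(LiOH) added = 0.4968 x 0.05434 = 0.02700 mol.
n(HNO3) used = 0.2265 x 0.007420 = 0.001681 mol, which equals the excess n(LiOH).
So n(LiOH) consumed by the sample = 0.02700 - 0.001681 = 0.02532 mol.
n(C9H8O4) = 0.02532 / 2 = 0.01266 mol.
mass C9H8O4 = 0.01266 x 180.16 = 2.280 g, so %C9H8O4 = 2.280/4.0665 x 100 = 56.1%.

56.1%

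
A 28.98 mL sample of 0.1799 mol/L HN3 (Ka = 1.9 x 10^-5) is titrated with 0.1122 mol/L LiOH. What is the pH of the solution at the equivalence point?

n(HN3) = 0.1799 x 0.02898 = 0.005214 mol; V(LiOH) at equivalence = 0.005214/0.1122 = 0.04647 L.
At equivalence all the acid is converted to N3-; total volume = 0.02898 + 0.04647 = 0.07545 L, so [N3-] = 0.005214/0.07545 = 0.06910 M.
Kb = Kw/Ka = 1.0e-14 / 1.9 x 10^-5 = 5.26e-10.
[OH^-] = sqrt(Kb x [N3-]) = sqrt(5.26e-10 x 0.06910) = 6.03e-6 M.
pOH = 5.22, so pH = 14.00 - 5.22 = 8.78.

8.78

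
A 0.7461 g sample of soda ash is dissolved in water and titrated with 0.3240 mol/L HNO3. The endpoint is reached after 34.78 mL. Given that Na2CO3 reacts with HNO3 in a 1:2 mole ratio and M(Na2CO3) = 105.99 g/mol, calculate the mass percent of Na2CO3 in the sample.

n(HNO3) = 0.3240 x 0.03478 = 0.01127 mol.
n(Na2CO3) = 0.01127 / 2 = 0.005634 mol.
mass of Na2CO3 = 0.005634 x 105.99 = 0.5972 g.
% purity = 0.5972 / 0.7461 x 100 = 80.0%.

80.0%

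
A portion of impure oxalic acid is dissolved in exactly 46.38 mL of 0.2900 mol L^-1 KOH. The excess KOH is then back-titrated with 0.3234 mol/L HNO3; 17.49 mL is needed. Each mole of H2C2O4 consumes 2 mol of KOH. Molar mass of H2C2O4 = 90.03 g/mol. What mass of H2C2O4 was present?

0.351 g

Total n(KOH) added = 0.2900 x 0.04638 = 0.01345 mol.
n(HNO3) used = 0.3234 x 0.01749 = 0.005656 mol, which equals the excess n(KOH).
So n(KOH) consumed by the sample = 0.01345 - 0.005656 = 0.007794 mol.
n(H2C2O4) = 0.007794 / 2 = 0.003897 mol.
mass = 0.003897 mol x 90.03 g/mol = 0.351 g.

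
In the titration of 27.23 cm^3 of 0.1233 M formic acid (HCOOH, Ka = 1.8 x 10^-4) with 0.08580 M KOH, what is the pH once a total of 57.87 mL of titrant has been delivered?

12.28

n(acid) = 0.1233 x 0.02723 = 0.003357 mol; n(KOH) added = 0.08580 x 0.05787 = 0.004965 mol.
Base is in excess by 0.004965 - 0.003357 = 0.001608 mol in a total volume of 0.08510 L.
[OH^-] = 0.001608/0.08510 = 0.01889 M, so pOH = 1.72 and pH = 14.00 - 1.72 = 12.28.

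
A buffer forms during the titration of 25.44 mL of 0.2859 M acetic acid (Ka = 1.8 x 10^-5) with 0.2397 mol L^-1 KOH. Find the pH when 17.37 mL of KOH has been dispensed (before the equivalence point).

4.87

Initial n(CH3COOH) = 0.2859 x 0.02544 = 0.007273 mol.
n(KOH) added = 0.2397 x 0.01737 = 0.004164 mol, converting that many moles of CH3COOH to CH3COO-.
Remaining n(CH3COOH) = 0.003110 mol; n(CH3COO-) = 0.004164 mol.
By Henderson-Hasselbalch, pH = pKa + log([A^-]/[HA]) = 4.74 + log(0.004164/0.003110) = 4.74 + (+0.13) = 4.87.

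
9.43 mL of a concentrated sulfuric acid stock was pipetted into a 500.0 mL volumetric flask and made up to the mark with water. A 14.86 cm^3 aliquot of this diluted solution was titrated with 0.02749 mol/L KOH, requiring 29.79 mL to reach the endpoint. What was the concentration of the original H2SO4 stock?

1.46 M

n(KOH) = 0.02749 x 0.02979 = 0.0008189 mol.
n(H2SO4) in the aliquot = 0.0008189 x 1/2 = 0.0004095 mol.
[diluted H2SO4] = 0.0004095 / 0.01486 = 0.02755 M.
Dilution factor = 500.0/9.430 = 53.02, so [stock] = 0.02755 x 53.02 = 1.46 M.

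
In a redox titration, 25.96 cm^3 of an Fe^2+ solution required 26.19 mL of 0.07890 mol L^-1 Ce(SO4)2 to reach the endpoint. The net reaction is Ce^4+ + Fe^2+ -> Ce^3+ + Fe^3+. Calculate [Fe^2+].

n(Ce(SO4)2) = 0.07890 x 0.02619 = 0.002066 mol.
From the balanced equation, 1 mol Ce(SO4)2 reacts with 1 mol Fe^2+, so n(Fe^2+) = 0.002066 x 1/1 = 0.002066 mol.
[Fe^2+] = 0.002066 / 0.02596 L = 0.0796 M.

0.0796 M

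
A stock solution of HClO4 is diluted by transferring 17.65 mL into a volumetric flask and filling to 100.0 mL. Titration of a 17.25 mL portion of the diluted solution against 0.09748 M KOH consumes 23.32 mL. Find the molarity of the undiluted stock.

n(KOH) = 0.09748 x 0.02332 = 0.002273 mol.
n(HClO4) in the aliquot = 0.002273 mol.
[diluted HClO4] = 0.002273 / 0.01725 = 0.1318 M.
Dilution factor = 100.0/17.65 = 5.666, so [stock] = 0.1318 x 5.666 = 0.747 M.

0.747 M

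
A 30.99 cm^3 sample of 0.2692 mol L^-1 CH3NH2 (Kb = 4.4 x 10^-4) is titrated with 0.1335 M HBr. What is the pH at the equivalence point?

5.85

n(CH3NH2) = 0.2692 x 0.03099 = 0.008343 mol; V(HBr) at equivalence = 0.008343/0.1335 = 0.06249 L.
At equivalence the base is fully converted to CH3NH3+; total volume = 0.09348 L, so [CH3NH3+] = 0.008343/0.09348 = 0.08924 M.
Ka(CH3NH3+) = Kw/Kb = 1.0e-14 / 4.4 x 10^-4 = 2.27e-11.
[H^+] = sqrt(Ka x [CH3NH3+]) = sqrt(2.27e-11 x 0.08924) = 1.42e-6 M.
pH = -log(1.42e-6) = 5.85.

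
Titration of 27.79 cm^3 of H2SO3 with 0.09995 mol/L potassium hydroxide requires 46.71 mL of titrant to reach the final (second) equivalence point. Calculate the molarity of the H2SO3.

0.0840 M

n(KOH) = 0.09995 x 0.04671 = 0.004669 mol.
At the final (second) equivalence point, 2 mol OH^- react per mol H2SO3, so n(H2SO3) = 0.004669 / 2 = 0.002334 mol.
[H2SO3] = 0.002334 / 0.02779 L = 0.0840 M.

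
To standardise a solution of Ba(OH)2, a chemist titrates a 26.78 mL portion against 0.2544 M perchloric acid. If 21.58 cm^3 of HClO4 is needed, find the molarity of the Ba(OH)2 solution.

n(HClO4) delivered = 0.2544 x 0.02158 = 0.005490 mol.
The reaction is 1 Ba(OH)2 + 2 HClO4, so n(Ba(OH)2) = 0.005490 x 1/2 = 0.002745 mol.
[Ba(OH)2] = 0.002745 mol / 0.02678 L = 0.103 M.

0.103 M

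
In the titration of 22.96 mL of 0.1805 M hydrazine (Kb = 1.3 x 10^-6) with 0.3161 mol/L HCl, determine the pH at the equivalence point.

4.53

n(N2H4) = 0.1805 x 0.02296 = 0.004144 mol; V(HCl) at equivalence = 0.004144/0.3161 = 0.01311 L.
At equivalence the base is fully converted to N2H5+; total volume = 0.03607 L, so [N2H5+] = 0.004144/0.03607 = 0.1149 M.
Ka(N2H5+) = Kw/Kb = 1.0e-14 / 1.3 x 10^-6 = 7.69e-9.
[H^+] = sqrt(Ka x [N2H5+]) = sqrt(7.69e-9 x 0.1149) = 2.97e-5 M.
pH = -log(2.97e-5) = 4.53.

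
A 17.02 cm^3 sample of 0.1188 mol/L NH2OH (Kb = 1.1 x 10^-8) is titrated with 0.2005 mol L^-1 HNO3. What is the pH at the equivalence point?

3.58

n(NH2OH) = 0.1188 x 0.01702 = 0.002022 mol; V(HNO3) at equivalence = 0.002022/0.2005 = 0.01008 L.
At equivalence the base is fully converted to NH3OH+; total volume = 0.02710 L, so [NH3OH+] = 0.002022/0.02710 = 0.07460 M.
Ka(NH3OH+) = Kw/Kb = 1.0e-14 / 1.1 x 10^-8 = 9.09e-7.
[H^+] = sqrt(Ka x [NH3OH+]) = sqrt(9.09e-7 x 0.07460) = 0.000260 M.
pH = -log(0.000260) = 3.58.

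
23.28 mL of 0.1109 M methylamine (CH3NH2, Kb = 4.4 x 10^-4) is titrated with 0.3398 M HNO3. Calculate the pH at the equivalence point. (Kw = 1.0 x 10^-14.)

n(CH3NH2) = 0.1109 x 0.02328 = 0.002582 mol; V(HNO3) at equivalence = 0.002582/0.3398 = 0.007598 L.
At equivalence the base is fully converted to CH3NH3+; total volume = 0.03088 L, so [CH3NH3+] = 0.002582/0.03088 = 0.08361 M.
Ka(CH3NH3+) = Kw/Kb = 1.0e-14 / 4.4 x 10^-4 = 2.27e-11.
[H^+] = sqrt(Ka x [CH3NH3+]) = sqrt(2.27e-11 x 0.08361) = 1.38e-6 M.
pH = -log(1.38e-6) = 5.86.

5.86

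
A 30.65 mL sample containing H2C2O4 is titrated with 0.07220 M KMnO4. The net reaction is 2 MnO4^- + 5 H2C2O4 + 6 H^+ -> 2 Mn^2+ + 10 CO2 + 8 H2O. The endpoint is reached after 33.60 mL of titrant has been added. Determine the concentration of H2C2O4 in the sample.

0.198 M

n(KMnO4) = 0.07220 x 0.03360 = 0.002426 mol.
From the balanced equation, 2 mol KMnO4 reacts with 5 mol H2C2O4, so n(H2C2O4) = 0.002426 x 5/2 = 0.006065 mol.
[H2C2O4] = 0.006065 / 0.03065 L = 0.198 M.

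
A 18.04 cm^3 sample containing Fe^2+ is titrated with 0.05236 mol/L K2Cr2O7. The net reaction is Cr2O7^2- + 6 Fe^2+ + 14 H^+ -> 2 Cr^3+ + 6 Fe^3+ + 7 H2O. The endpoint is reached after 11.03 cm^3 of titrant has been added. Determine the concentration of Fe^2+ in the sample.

n(K2Cr2O7) = 0.05236 x 0.01103 = 0.0005775 mol.
From the balanced equation, 1 mol K2Cr2O7 reacts with 6 mol Fe^2+, so n(Fe^2+) = 0.0005775 x 6/1 = 0.003465 mol.
[Fe^2+] = 0.003465 / 0.01804 L = 0.192 M.

0.192 M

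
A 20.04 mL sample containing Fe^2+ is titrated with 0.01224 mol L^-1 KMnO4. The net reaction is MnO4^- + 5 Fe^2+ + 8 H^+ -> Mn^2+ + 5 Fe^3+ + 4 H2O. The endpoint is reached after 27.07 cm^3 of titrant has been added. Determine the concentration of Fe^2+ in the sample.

n(KMnO4) = 0.01224 x 0.02707 = 0.0003313 mol.
From the balanced equation, 1 mol KMnO4 reacts with 5 mol Fe^2+, so n(Fe^2+) = 0.0003313 x 5/1 = 0.001657 mol.
[Fe^2+] = 0.001657 / 0.02004 L = 0.0827 M.

0.0827 M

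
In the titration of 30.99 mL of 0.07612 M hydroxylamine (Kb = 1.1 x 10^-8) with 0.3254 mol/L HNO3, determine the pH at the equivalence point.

3.63

n(NH2OH) = 0.07612 x 0.03099 = 0.002359 mol; V(HNO3) at equivalence = 0.002359/0.3254 = 0.007249 L.
At equivalence the base is fully converted to NH3OH+; total volume = 0.03824 L, so [NH3OH+] = 0.002359/0.03824 = 0.06169 M.
Ka(NH3OH+) = Kw/Kb = 1.0e-14 / 1.1 x 10^-8 = 9.09e-7.
[H^+] = sqrt(Ka x [NH3OH+]) = sqrt(9.09e-7 x 0.06169) = 0.000237 M.
pH = -log(0.000237) = 3.63.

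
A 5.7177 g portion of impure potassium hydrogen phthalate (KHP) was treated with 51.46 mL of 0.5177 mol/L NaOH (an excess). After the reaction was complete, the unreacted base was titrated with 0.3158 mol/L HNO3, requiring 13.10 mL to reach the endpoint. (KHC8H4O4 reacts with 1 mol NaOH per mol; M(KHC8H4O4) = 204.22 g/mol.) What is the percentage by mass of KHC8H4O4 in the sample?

Total n(NaOH) added = 0.5177 x 0.05146 = 0.02664 mol.
n(HNO3) used = 0.3158 x 0.01310 = 0.004137 mol, which equals the excess n(NaOH).
So n(NaOH) consumed by the sample = 0.02664 - 0.004137 = 0.02250 mol.
n(KHC8H4O4) = 0.02250 / 1 = 0.02250 mol.
mass KHC8H4O4 = 0.02250 x 204.22 = 4.596 g, so %KHC8H4O4 = 4.596/5.7177 x 100 = 80.4%.

80.4%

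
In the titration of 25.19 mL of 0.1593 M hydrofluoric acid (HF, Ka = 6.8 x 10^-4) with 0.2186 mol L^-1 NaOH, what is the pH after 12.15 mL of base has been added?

3.46

Initial n(HF) = 0.1593 x 0.02519 = 0.004013 mol.
n(NaOH) added = 0.2186 x 0.01215 = 0.002656 mol, converting that many moles of HF to F-.
Remaining n(HF) = 0.001357 mol; n(F-) = 0.002656 mol.
By Henderson-Hasselbalch, pH = pKa + log([A^-]/[HA]) = 3.17 + log(0.002656/0.001357) = 3.17 + (+0.29) = 3.46.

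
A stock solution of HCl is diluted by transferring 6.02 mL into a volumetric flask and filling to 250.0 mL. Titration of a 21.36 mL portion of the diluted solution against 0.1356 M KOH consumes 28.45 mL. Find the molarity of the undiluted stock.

n(KOH) = 0.1356 x 0.02845 = 0.003858 mol.
n(HCl) in the aliquot = 0.003858 mol.
[diluted HCl] = 0.003858 / 0.02136 = 0.1806 M.
Dilution factor = 250.0/6.020 = 41.53, so [stock] = 0.1806 x 41.53 = 7.50 M.

7.50 M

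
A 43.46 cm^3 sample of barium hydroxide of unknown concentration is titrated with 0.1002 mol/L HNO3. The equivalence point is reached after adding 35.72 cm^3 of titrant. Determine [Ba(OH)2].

0.0412 M

n(HNO3) delivered = 0.1002 x 0.03572 = 0.003579 mol.
The reaction is 1 Ba(OH)2 + 2 HNO3, so n(Ba(OH)2) = 0.003579 x 1/2 = 0.001790 mol.
[Ba(OH)2] = 0.001790 mol / 0.04346 L = 0.0412 M.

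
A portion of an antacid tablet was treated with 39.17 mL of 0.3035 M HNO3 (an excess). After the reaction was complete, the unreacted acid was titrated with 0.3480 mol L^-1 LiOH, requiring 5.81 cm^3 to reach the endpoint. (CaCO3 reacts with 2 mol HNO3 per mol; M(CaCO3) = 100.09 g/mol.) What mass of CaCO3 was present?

Total n(HNO3) added = 0.3035 x 0.03917 = 0.01189 mol.
n(LiOH) used = 0.3480 x 0.005810 = 0.002022 mol, which equals the excess n(HNO3).
So n(HNO3) consumed by the sample = 0.01189 - 0.002022 = 0.009866 mol.
n(CaCO3) = 0.009866 / 2 = 0.004933 mol.
mass = 0.004933 mol x 100.09 g/mol = 0.494 g.

0.494 g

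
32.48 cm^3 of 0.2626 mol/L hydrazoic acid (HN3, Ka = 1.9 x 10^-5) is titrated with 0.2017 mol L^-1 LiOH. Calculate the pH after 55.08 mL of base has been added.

n(acid) = 0.2626 x 0.03248 = 0.008529 mol; n(LiOH) added = 0.2017 x 0.05508 = 0.01111 mol.
Base is in excess by 0.01111 - 0.008529 = 0.002580 mol in a total volume of 0.08756 L.
[OH^-] = 0.002580/0.08756 = 0.02947 M, so pOH = 1.53 and pH = 14.00 - 1.53 = 12.47.

12.47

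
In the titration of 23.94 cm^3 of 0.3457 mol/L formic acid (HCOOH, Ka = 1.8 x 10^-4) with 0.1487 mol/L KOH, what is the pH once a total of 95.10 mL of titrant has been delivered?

n(acid) = 0.3457 x 0.02394 = 0.008276 mol; n(KOH) added = 0.1487 x 0.09510 = 0.01414 mol.
Base is in excess by 0.01414 - 0.008276 = 0.005865 mol in a total volume of 0.1190 L.
[OH^-] = 0.005865/0.1190 = 0.04927 M, so pOH = 1.31 and pH = 14.00 - 1.31 = 12.69.

12.69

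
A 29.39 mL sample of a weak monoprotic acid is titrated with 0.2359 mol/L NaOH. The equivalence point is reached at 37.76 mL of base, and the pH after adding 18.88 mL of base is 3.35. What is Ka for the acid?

18.88 mL is half of the equivalence volume, so this is the half-equivalence point where [HA] = [A^-].
At half-equivalence pH = pKa, so pKa = 3.35.
Ka = 10^(-3.35) = 4.5 x 10^-4.

4.5 x 10^-4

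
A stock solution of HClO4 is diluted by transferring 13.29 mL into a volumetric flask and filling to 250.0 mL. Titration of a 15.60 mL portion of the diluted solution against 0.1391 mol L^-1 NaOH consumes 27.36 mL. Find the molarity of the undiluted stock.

n(NaOH) = 0.1391 x 0.02736 = 0.003806 mol.
n(HClO4) in the aliquot = 0.003806 mol.
[diluted HClO4] = 0.003806 / 0.01560 = 0.2440 M.
Dilution factor = 250.0/13.29 = 18.81, so [stock] = 0.2440 x 18.81 = 4.59 M.

4.59 M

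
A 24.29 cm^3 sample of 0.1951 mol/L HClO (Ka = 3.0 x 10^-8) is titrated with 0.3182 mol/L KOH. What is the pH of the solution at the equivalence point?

n(HClO) = 0.1951 x 0.02429 = 0.004739 mol; V(KOH) at equivalence = 0.004739/0.3182 = 0.01489 L.
At equivalence all the acid is converted to ClO-; total volume = 0.02429 + 0.01489 = 0.03918 L, so [ClO-] = 0.004739/0.03918 = 0.1209 M.
Kb = Kw/Ka = 1.0e-14 / 3.0 x 10^-8 = 3.33e-7.
[OH^-] = sqrt(Kb x [ClO-]) = sqrt(3.33e-7 x 0.1209) = 0.000201 M.
pOH = 3.70, so pH = 14.00 - 3.70 = 10.30.

10.30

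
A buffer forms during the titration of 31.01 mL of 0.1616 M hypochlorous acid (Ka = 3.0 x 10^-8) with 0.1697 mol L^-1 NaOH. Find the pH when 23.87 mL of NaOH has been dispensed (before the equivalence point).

Initial n(HClO) = 0.1616 x 0.03101 = 0.005011 mol.
n(NaOH) added = 0.1697 x 0.02387 = 0.004051 mol, converting that many moles of HClO to ClO-.
Remaining n(HClO) = 0.0009605 mol; n(ClO-) = 0.004051 mol.
By Henderson-Hasselbalch, pH = pKa + log([A^-]/[HA]) = 7.52 + log(0.004051/0.0009605) = 7.52 + (+0.63) = 8.15.

8.15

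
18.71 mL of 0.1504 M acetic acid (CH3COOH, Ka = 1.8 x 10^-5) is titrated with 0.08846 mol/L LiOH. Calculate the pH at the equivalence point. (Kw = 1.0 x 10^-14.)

8.75

n(CH3COOH) = 0.1504 x 0.01871 = 0.002814 mol; V(LiOH) at equivalence = 0.002814/0.08846 = 0.03181 L.
At equivalence all the acid is converted to CH3COO-; total volume = 0.01871 + 0.03181 = 0.05052 L, so [CH3COO-] = 0.002814/0.05052 = 0.05570 M.
Kb = Kw/Ka = 1.0e-14 / 1.8 x 10^-5 = 5.56e-10.
[OH^-] = sqrt(Kb x [CH3COO-]) = sqrt(5.56e-10 x 0.05570) = 5.56e-6 M.
pOH = 5.25, so pH = 14.00 - 5.25 = 8.75.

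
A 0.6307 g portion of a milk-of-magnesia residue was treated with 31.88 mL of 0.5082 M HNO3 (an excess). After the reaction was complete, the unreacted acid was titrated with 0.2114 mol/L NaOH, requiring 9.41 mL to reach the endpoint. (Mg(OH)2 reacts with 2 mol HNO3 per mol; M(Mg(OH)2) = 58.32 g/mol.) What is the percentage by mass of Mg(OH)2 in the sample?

Total n(HNO3) added = 0.5082 x 0.03188 = 0.01620 mol.
n(NaOH) used = 0.2114 x 0.009410 = 0.001989 mol, which equals the excess n(HNO3).
So n(HNO3) consumed by the sample = 0.01620 - 0.001989 = 0.01421 mol.
n(Mg(OH)2) = 0.01421 / 2 = 0.007106 mol.
mass Mg(OH)2 = 0.007106 x 58.32 = 0.4144 g, so %Mg(OH)2 = 0.4144/0.6307 x 100 = 65.7%.

65.7%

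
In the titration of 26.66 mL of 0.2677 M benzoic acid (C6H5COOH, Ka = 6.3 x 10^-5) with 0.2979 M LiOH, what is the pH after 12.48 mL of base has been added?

Initial n(C6H5COOH) = 0.2677 x 0.02666 = 0.007137 mol.
n(LiOH) added = 0.2979 x 0.01248 = 0.003718 mol, converting that many moles of C6H5COOH to C6H5COO-.
Remaining n(C6H5COOH) = 0.003419 mol; n(C6H5COO-) = 0.003718 mol.
By Henderson-Hasselbalch, pH = pKa + log([A^-]/[HA]) = 4.20 + log(0.003718/0.003419) = 4.20 + (+0.04) = 4.24.

4.24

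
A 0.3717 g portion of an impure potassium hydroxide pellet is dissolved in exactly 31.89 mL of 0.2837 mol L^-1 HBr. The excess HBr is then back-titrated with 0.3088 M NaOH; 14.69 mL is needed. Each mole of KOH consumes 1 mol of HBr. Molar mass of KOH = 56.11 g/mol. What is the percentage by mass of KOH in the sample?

Total n(HBr) added = 0.2837 x 0.03189 = 0.009047 mol.
n(NaOH) used = 0.3088 x 0.01469 = 0.004536 mol, which equals the excess n(HBr).
So n(HBr) consumed by the sample = 0.009047 - 0.004536 = 0.004511 mol.
n(KOH) = 0.004511 / 1 = 0.004511 mol.
mass KOH = 0.004511 x 56.11 = 0.2531 g, so %KOH = 0.2531/0.3717 x 100 = 68.1%.

68.1%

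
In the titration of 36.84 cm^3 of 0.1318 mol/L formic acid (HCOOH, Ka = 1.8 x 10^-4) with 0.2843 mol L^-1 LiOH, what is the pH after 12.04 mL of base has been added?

Initial n(HCOOH) = 0.1318 x 0.03684 = 0.004856 mol.
n(LiOH) added = 0.2843 x 0.01204 = 0.003423 mol, converting that many moles of HCOOH to HCOO-.
Remaining n(HCOOH) = 0.001433 mol; n(HCOO-) = 0.003423 mol.
By Henderson-Hasselbalch, pH = pKa + log([A^-]/[HA]) = 3.74 + log(0.003423/0.001433) = 3.74 + (+0.38) = 4.12.

4.12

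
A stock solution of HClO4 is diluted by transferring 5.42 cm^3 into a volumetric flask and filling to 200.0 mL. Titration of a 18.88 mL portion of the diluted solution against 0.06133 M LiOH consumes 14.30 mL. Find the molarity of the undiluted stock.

n(LiOH) = 0.06133 x 0.01430 = 0.0008770 mol.
n(HClO4) in the aliquot = 0.0008770 mol.
[diluted HClO4] = 0.0008770 / 0.01888 = 0.04645 M.
Dilution factor = 200.0/5.420 = 36.90, so [stock] = 0.04645 x 36.90 = 1.71 M.

1.71 M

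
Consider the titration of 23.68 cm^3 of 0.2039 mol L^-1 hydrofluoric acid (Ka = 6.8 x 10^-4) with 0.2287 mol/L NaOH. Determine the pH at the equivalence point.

8.10

n(HF) = 0.2039 x 0.02368 = 0.004828 mol; V(NaOH) at equivalence = 0.004828/0.2287 = 0.02111 L.
At equivalence all the acid is converted to F-; total volume = 0.02368 + 0.02111 = 0.04479 L, so [F-] = 0.004828/0.04479 = 0.1078 M.
Kb = Kw/Ka = 1.0e-14 / 6.8 x 10^-4 = 1.47e-11.
[OH^-] = sqrt(Kb x [F-]) = sqrt(1.47e-11 x 0.1078) = 1.26e-6 M.
pOH = 5.90, so pH = 14.00 - 5.90 = 8.10.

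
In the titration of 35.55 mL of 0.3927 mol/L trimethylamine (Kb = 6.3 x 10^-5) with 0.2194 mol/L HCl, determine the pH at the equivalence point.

n((CH3)3N) = 0.3927 x 0.03555 = 0.01396 mol; V(HCl) at equivalence = 0.01396/0.2194 = 0.06363 L.
At equivalence the base is fully converted to (CH3)3NH+; total volume = 0.09918 L, so [(CH3)3NH+] = 0.01396/0.09918 = 0.1408 M.
Ka((CH3)3NH+) = Kw/Kb = 1.0e-14 / 6.3 x 10^-5 = 1.59e-10.
[H^+] = sqrt(Ka x [(CH3)3NH+]) = sqrt(1.59e-10 x 0.1408) = 4.73e-6 M.
pH = -log(4.73e-6) = 5.33.

5.33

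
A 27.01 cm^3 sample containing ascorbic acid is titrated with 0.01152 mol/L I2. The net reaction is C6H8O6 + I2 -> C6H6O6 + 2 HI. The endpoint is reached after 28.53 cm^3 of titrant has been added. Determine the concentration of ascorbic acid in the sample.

0.0122 M

n(I2) = 0.01152 x 0.02853 = 0.0003287 mol.
From the balanced equation, 1 mol I2 reacts with 1 mol ascorbic acid, so n(ascorbic acid) = 0.0003287 x 1/1 = 0.0003287 mol.
[ascorbic acid] = 0.0003287 / 0.02701 L = 0.0122 M.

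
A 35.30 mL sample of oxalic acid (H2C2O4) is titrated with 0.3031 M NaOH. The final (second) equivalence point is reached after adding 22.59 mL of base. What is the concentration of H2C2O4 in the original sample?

n(NaOH) = 0.3031 x 0.02259 = 0.006847 mol.
At the final (second) equivalence point, 2 mol OH^- react per mol H2C2O4, so n(H2C2O4) = 0.006847 / 2 = 0.003424 mol.
[H2C2O4] = 0.003424 / 0.03530 L = 0.0970 M.

0.0970 M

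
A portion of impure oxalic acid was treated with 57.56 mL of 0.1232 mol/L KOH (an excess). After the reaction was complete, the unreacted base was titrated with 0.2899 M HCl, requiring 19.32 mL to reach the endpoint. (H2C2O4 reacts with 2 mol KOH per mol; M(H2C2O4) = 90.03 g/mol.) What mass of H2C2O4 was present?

0.0671 g

Total n(KOH) added = 0.1232 x 0.05756 = 0.007091 mol.
n(HCl) used = 0.2899 x 0.01932 = 0.005601 mol, which equals the excess n(KOH).
So n(KOH) consumed by the sample = 0.007091 - 0.005601 = 0.001491 mol.
n(H2C2O4) = 0.001491 / 2 = 0.0007453 mol.
mass = 0.0007453 mol x 90.03 g/mol = 0.0671 g.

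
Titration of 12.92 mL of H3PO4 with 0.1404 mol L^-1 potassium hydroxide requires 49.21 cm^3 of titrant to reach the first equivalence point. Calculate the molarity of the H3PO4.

n(KOH) = 0.1404 x 0.04921 = 0.006909 mol.
At the first equivalence point, 1 mol OH^- react per mol H3PO4, so n(H3PO4) = 0.006909 / 1 = 0.006909 mol.
[H3PO4] = 0.006909 / 0.01292 L = 0.535 M.

0.535 M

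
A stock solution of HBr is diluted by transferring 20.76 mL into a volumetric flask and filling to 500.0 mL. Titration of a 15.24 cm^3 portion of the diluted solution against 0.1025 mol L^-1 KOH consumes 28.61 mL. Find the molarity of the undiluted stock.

n(KOH) = 0.1025 x 0.02861 = 0.002933 mol.
n(HBr) in the aliquot = 0.002933 mol.
[diluted HBr] = 0.002933 / 0.01524 = 0.1924 M.
Dilution factor = 500.0/20.76 = 24.08, so [stock] = 0.1924 x 24.08 = 4.63 M.

4.63 M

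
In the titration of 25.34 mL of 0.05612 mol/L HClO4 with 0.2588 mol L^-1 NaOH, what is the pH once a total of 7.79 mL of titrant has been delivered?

n(acid) = 0.05612 x 0.02534 = 0.001422 mol; n(NaOH) added = 0.2588 x 0.007790 = 0.002016 mol.
Base is in excess by 0.002016 - 0.001422 = 0.0005940 mol in a total volume of 0.03313 L.
[OH^-] = 0.0005940/0.03313 = 0.01793 M, so pOH = 1.75 and pH = 14.00 - 1.75 = 12.25.

12.25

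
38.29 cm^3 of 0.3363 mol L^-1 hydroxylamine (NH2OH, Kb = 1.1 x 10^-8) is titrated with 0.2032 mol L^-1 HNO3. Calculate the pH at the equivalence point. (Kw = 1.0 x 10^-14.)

n(NH2OH) = 0.3363 x 0.03829 = 0.01288 mol; V(HNO3) at equivalence = 0.01288/0.2032 = 0.06337 L.
At equivalence the base is fully converted to NH3OH+; total volume = 0.1017 L, so [NH3OH+] = 0.01288/0.1017 = 0.1267 M.
Ka(NH3OH+) = Kw/Kb = 1.0e-14 / 1.1 x 10^-8 = 9.09e-7.
[H^+] = sqrt(Ka x [NH3OH+]) = sqrt(9.09e-7 x 0.1267) = 0.000339 M.
pH = -log(0.000339) = 3.47.

3.47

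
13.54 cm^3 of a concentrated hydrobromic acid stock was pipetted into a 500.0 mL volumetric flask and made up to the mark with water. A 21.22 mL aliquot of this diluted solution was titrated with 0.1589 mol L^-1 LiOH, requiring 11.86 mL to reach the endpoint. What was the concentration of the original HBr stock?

3.28 M

n(LiOH) = 0.1589 x 0.01186 = 0.001885 mol.
n(HBr) in the aliquot = 0.001885 mol.
[diluted HBr] = 0.001885 / 0.02122 = 0.08881 M.
Dilution factor = 500.0/13.54 = 36.93, so [stock] = 0.08881 x 36.93 = 3.28 M.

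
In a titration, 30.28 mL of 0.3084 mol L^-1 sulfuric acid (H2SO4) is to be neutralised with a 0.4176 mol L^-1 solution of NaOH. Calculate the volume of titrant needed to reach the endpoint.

44.7 mL

n(H2SO4) = 0.3084 mol/L x 0.03028 L = 0.009338 mol.
The neutralisation is 1 H2SO4 : 2 NaOH, so n(NaOH) = 0.009338 x 2/1 = 0.01868 mol.
V(NaOH) = 0.01868 / 0.4176 = 0.04472 L = 44.7 mL.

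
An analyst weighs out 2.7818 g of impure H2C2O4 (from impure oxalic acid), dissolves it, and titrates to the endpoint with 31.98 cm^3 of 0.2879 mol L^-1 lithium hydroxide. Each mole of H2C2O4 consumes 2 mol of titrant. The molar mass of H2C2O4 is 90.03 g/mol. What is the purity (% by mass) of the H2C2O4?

n(LiOH) = 0.2879 x 0.03198 = 0.009207 mol.
n(H2C2O4) = 0.009207 / 2 = 0.004604 mol.
mass of H2C2O4 = 0.004604 x 90.03 = 0.4145 g.
% purity = 0.4145 / 2.7818 x 100 = 14.9%.

14.9%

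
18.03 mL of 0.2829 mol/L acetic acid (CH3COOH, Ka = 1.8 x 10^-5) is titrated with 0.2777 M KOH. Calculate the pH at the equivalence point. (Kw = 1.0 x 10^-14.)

8.95

n(CH3COOH) = 0.2829 x 0.01803 = 0.005101 mol; V(KOH) at equivalence = 0.005101/0.2777 = 0.01837 L.
At equivalence all the acid is converted to CH3COO-; total volume = 0.01803 + 0.01837 = 0.03640 L, so [CH3COO-] = 0.005101/0.03640 = 0.1401 M.
Kb = Kw/Ka = 1.0e-14 / 1.8 x 10^-5 = 5.56e-10.
[OH^-] = sqrt(Kb x [CH3COO-]) = sqrt(5.56e-10 x 0.1401) = 8.82e-6 M.
pOH = 5.05, so pH = 14.00 - 5.05 = 8.95.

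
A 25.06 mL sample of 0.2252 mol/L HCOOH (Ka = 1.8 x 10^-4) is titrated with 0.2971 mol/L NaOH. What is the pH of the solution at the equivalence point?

8.43

n(HCOOH) = 0.2252 x 0.02506 = 0.005644 mol; V(NaOH) at equivalence = 0.005644/0.2971 = 0.01900 L.
At equivalence all the acid is converted to HCOO-; total volume = 0.02506 + 0.01900 = 0.04406 L, so [HCOO-] = 0.005644/0.04406 = 0.1281 M.
Kb = Kw/Ka = 1.0e-14 / 1.8 x 10^-4 = 5.56e-11.
[OH^-] = sqrt(Kb x [HCOO-]) = sqrt(5.56e-11 x 0.1281) = 2.67e-6 M.
pOH = 5.57, so pH = 14.00 - 5.57 = 8.43.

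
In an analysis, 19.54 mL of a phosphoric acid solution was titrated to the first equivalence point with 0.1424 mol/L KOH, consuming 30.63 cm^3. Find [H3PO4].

0.223 M

n(KOH) = 0.1424 x 0.03063 = 0.004362 mol.
At the first equivalence point, 1 mol OH^- react per mol H3PO4, so n(H3PO4) = 0.004362 / 1 = 0.004362 mol.
[H3PO4] = 0.004362 / 0.01954 L = 0.223 M.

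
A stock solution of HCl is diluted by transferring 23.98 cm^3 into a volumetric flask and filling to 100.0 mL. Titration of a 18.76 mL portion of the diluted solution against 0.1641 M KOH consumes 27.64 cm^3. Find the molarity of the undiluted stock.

n(KOH) = 0.1641 x 0.02764 = 0.004536 mol.
n(HCl) in the aliquot = 0.004536 mol.
[diluted HCl] = 0.004536 / 0.01876 = 0.2418 M.
Dilution factor = 100.0/23.98 = 4.170, so [stock] = 0.2418 x 4.170 = 1.01 M.

1.01 M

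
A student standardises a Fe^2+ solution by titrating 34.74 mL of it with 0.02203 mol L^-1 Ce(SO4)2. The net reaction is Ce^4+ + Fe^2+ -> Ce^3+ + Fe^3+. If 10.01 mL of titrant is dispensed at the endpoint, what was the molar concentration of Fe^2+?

0.00635 M

n(Ce(SO4)2) = 0.02203 x 0.01001 = 0.0002205 mol.
From the balanced equation, 1 mol Ce(SO4)2 reacts with 1 mol Fe^2+, so n(Fe^2+) = 0.0002205 x 1/1 = 0.0002205 mol.
[Fe^2+] = 0.0002205 / 0.03474 L = 0.00635 M.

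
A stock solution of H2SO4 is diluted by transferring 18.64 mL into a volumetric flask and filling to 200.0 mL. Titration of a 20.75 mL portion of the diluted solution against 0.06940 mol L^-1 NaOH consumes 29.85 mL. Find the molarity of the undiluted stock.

0.536 M

n(NaOH) = 0.06940 x 0.02985 = 0.002072 mol.
n(H2SO4) in the aliquot = 0.002072 x 1/2 = 0.001036 mol.
[diluted H2SO4] = 0.001036 / 0.02075 = 0.04992 M.
Dilution factor = 200.0/18.64 = 10.73, so [stock] = 0.04992 x 10.73 = 0.536 M.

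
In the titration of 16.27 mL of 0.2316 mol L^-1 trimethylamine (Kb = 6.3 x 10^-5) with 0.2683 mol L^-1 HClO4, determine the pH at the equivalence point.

n((CH3)3N) = 0.2316 x 0.01627 = 0.003768 mol; V(HClO4) at equivalence = 0.003768/0.2683 = 0.01404 L.
At equivalence the base is fully converted to (CH3)3NH+; total volume = 0.03031 L, so [(CH3)3NH+] = 0.003768/0.03031 = 0.1243 M.
Ka((CH3)3NH+) = Kw/Kb = 1.0e-14 / 6.3 x 10^-5 = 1.59e-10.
[H^+] = sqrt(Ka x [(CH3)3NH+]) = sqrt(1.59e-10 x 0.1243) = 4.44e-6 M.
pH = -log(4.44e-6) = 5.35.

5.35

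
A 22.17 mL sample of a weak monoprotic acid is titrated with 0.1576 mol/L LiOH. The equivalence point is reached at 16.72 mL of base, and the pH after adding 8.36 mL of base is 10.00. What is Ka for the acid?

1.0 x 10^-10

8.36 mL is half of the equivalence volume, so this is the half-equivalence point where [HA] = [A^-].
At half-equivalence pH = pKa, so pKa = 10.00.
Ka = 10^(-10.00) = 1.0 x 10^-10.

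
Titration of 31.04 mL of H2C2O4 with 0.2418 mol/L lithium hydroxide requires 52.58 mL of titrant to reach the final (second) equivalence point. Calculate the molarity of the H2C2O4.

0.205 M

n(LiOH) = 0.2418 x 0.05258 = 0.01271 mol.
At the final (second) equivalence point, 2 mol OH^- react per mol H2C2O4, so n(H2C2O4) = 0.01271 / 2 = 0.006357 mol.
[H2C2O4] = 0.006357 / 0.03104 L = 0.205 M.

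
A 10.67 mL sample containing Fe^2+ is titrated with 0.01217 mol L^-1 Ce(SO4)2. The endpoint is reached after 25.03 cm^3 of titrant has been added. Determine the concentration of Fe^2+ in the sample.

0.0285 M

n(Ce(SO4)2) = 0.01217 x 0.02503 = 0.0003046 mol.
From the balanced equation, 1 mol Ce(SO4)2 reacts with 1 mol Fe^2+, so n(Fe^2+) = 0.0003046 x 1/1 = 0.0003046 mol.
[Fe^2+] = 0.0003046 / 0.01067 L = 0.0285 M.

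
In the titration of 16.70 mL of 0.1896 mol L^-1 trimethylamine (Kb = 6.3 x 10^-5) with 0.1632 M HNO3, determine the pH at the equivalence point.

5.43

n((CH3)3N) = 0.1896 x 0.01670 = 0.003166 mol; V(HNO3) at equivalence = 0.003166/0.1632 = 0.01940 L.
At equivalence the base is fully converted to (CH3)3NH+; total volume = 0.03610 L, so [(CH3)3NH+] = 0.003166/0.03610 = 0.08771 M.
Ka((CH3)3NH+) = Kw/Kb = 1.0e-14 / 6.3 x 10^-5 = 1.59e-10.
[H^+] = sqrt(Ka x [(CH3)3NH+]) = sqrt(1.59e-10 x 0.08771) = 3.73e-6 M.
pH = -log(3.73e-6) = 5.43.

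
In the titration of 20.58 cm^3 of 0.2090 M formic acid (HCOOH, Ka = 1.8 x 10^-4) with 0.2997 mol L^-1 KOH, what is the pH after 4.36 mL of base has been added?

Initial n(HCOOH) = 0.2090 x 0.02058 = 0.004301 mol.
n(KOH) added = 0.2997 x 0.004360 = 0.001307 mol, converting that many moles of HCOOH to HCOO-.
Remaining n(HCOOH) = 0.002995 mol; n(HCOO-) = 0.001307 mol.
By Henderson-Hasselbalch, pH = pKa + log([A^-]/[HA]) = 3.74 + log(0.001307/0.002995) = 3.74 + (-0.36) = 3.38.

3.38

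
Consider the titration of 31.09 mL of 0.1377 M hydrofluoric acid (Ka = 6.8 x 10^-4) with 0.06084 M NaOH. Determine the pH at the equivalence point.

n(HF) = 0.1377 x 0.03109 = 0.004281 mol; V(NaOH) at equivalence = 0.004281/0.06084 = 0.07037 L.
At equivalence all the acid is converted to F-; total volume = 0.03109 + 0.07037 = 0.1015 L, so [F-] = 0.004281/0.1015 = 0.04220 M.
Kb = Kw/Ka = 1.0e-14 / 6.8 x 10^-4 = 1.47e-11.
[OH^-] = sqrt(Kb x [F-]) = sqrt(1.47e-11 x 0.04220) = 7.88e-7 M.
pOH = 6.10, so pH = 14.00 - 6.10 = 7.90.

7.90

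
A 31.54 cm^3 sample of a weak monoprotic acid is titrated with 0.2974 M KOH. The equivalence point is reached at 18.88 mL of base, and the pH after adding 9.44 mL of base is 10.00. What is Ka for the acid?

9.44 mL is half of the equivalence volume, so this is the half-equivalence point where [HA] = [A^-].
At half-equivalence pH = pKa, so pKa = 10.00.
Ka = 10^(-10.00) = 1.0 x 10^-10.

1.0 x 10^-10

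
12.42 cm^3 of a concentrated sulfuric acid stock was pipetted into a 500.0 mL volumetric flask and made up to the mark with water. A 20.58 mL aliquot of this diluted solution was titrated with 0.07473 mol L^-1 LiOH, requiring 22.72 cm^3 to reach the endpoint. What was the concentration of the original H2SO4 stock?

1.66 M

n(LiOH) = 0.07473 x 0.02272 = 0.001698 mol.
n(H2SO4) in the aliquot = 0.001698 x 1/2 = 0.0008489 mol.
[diluted H2SO4] = 0.0008489 / 0.02058 = 0.04125 M.
Dilution factor = 500.0/12.42 = 40.26, so [stock] = 0.04125 x 40.26 = 1.66 M.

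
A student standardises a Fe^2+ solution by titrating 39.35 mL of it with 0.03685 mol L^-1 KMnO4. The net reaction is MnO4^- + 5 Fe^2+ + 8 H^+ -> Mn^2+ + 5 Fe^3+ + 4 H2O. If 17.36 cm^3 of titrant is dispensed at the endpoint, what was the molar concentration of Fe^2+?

n(KMnO4) = 0.03685 x 0.01736 = 0.0006397 mol.
From the balanced equation, 1 mol KMnO4 reacts with 5 mol Fe^2+, so n(Fe^2+) = 0.0006397 x 5/1 = 0.003199 mol.
[Fe^2+] = 0.003199 / 0.03935 L = 0.0813 M.

0.0813 M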